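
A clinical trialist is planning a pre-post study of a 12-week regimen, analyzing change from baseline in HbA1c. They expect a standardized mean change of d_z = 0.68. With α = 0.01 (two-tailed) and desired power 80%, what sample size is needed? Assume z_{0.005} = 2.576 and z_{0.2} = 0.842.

n = 26 pairs

For a paired (one-sample on differences) test: n = ((z_{α/2} + z_β) / d)².
z_{α/2} + z_β = 2.576 + 0.842 = 3.418.
n = (3.418 / 0.68)² = 5.026² = 25.27.
Round up.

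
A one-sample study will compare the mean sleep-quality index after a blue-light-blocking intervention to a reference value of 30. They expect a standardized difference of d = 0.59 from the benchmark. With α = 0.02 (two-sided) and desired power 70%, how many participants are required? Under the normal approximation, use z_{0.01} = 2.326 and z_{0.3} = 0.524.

n = 24

For a one-sample test: n = ((z_{α/2} + z_β) / d)².
z_{α/2} + z_β = 2.326 + 0.524 = 2.850.
n = (2.850 / 0.59)² = 4.831² = 23.33.
Round up.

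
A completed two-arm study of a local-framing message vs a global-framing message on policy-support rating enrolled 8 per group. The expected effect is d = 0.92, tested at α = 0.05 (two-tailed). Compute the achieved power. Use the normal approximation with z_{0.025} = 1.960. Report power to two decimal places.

For two equal groups, power = Φ(d·√(n/2) − z_{α/2}).
d·√(n/2) = 0.92 × √(8/2) = 0.92 × 2.000 = 1.840.
z_β = 1.840 − 1.960 = -0.120.
Power = Φ(-0.120) = 0.452.

power ≈ 0.45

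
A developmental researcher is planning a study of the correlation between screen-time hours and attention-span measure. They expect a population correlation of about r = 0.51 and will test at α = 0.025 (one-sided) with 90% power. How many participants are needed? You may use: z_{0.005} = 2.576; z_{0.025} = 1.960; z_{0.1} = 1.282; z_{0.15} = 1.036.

n = 37

Fisher's z: C = ½·ln((1+r)/(1−r)) = ½·ln(3.0816) = 0.5627.
n = ((z_{α} + z_β)/C)² + 3.
(1.960 + 1.282) / 0.5627 = 3.242 / 0.5627 = 5.762.
n = 5.762² + 3 = 33.19 + 3 = 36.2.
Round up.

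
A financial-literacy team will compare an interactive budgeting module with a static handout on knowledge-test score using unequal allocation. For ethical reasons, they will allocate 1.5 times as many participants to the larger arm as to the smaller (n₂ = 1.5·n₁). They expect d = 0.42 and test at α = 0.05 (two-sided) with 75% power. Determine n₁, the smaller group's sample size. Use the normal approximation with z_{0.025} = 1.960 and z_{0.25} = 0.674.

n₁ = 66

With allocation ratio k = n₂/n₁ = 1.5, Var(x̄₁−x̄₂) = σ²(1/n₁ + 1/(k·n₁)) = σ²·(k+1)/(k·n₁).
So n₁ = (1 + 1/k)·((z_{α/2} + z_β)/d)² = 1.667 × (2.634/0.42)².
n₁ = 1.667 × 39.33 = 65.6.
Round up: n₁ = 66, giving n₂ = 1.5 × 66 = 99.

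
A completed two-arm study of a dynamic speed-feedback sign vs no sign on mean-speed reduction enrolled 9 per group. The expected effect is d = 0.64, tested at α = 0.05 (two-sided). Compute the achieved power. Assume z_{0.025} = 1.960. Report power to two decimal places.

power ≈ 0.27

For two equal groups, power = Φ(d·√(n/2) − z_{α/2}).
d·√(n/2) = 0.64 × √(9/2) = 0.64 × 2.121 = 1.358.
z_β = 1.358 − 1.960 = -0.602.
Power = Φ(-0.602) = 0.273.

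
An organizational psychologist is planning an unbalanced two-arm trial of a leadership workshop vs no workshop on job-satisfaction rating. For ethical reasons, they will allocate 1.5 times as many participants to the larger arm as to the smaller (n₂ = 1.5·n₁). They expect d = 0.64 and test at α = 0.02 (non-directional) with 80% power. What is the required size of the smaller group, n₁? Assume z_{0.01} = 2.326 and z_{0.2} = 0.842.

n₁ = 41

With allocation ratio k = n₂/n₁ = 1.5, Var(x̄₁−x̄₂) = σ²(1/n₁ + 1/(k·n₁)) = σ²·(k+1)/(k·n₁).
So n₁ = (1 + 1/k)·((z_{α/2} + z_β)/d)² = 1.667 × (3.168/0.64)².
n₁ = 1.667 × 24.50 = 40.8.
Round up: n₁ = 41, giving n₂ = ⌈1.5 × 41⌉ = ⌈61.5⌉ = 62.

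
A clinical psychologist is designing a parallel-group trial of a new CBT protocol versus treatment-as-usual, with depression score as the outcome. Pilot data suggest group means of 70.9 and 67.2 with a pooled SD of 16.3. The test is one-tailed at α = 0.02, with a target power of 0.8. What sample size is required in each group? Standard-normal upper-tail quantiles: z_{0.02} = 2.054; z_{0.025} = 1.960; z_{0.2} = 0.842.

n = 326 per group

Cohen's d = |M₁ − M₂| / SD_pooled = |70.9 − 67.2| / 16.3 = 3.7 / 16.3 = 0.227.
For two independent groups with equal n: n = 2·((z_{α} + z_β) / d)².
z_{α} + z_β = 2.054 + 0.842 = 2.896.
n = 2 × (2.896 / 0.227)² = 2 × 12.758² = 2 × 162.76 = 325.5.
Round up to the next whole participant.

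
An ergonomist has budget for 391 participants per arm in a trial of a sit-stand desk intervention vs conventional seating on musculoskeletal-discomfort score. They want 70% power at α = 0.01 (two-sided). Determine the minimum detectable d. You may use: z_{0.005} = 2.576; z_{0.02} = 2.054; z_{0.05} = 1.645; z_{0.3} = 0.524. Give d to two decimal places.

d_min ≈ 0.22

For two independent groups of n = 391 each: d_min = (z_{α/2} + z_β)·√(2/n).
z-sum = 2.576 + 0.524 = 3.100.
d_min = 3.100 × √(2/391) = 3.100 × 0.0715 = 0.222.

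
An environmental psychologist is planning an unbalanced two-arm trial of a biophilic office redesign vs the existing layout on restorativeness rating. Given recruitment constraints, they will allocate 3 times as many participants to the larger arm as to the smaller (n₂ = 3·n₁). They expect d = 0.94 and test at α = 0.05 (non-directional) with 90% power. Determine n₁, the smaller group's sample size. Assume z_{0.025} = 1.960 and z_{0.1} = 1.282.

n₁ = 16

With allocation ratio k = n₂/n₁ = 3, Var(x̄₁−x̄₂) = σ²(1/n₁ + 1/(k·n₁)) = σ²·(k+1)/(k·n₁).
So n₁ = (1 + 1/k)·((z_{α/2} + z_β)/d)² = 1.333 × (3.242/0.94)².
n₁ = 1.333 × 11.90 = 15.9.
Round up: n₁ = 16, giving n₂ = 3 × 16 = 48.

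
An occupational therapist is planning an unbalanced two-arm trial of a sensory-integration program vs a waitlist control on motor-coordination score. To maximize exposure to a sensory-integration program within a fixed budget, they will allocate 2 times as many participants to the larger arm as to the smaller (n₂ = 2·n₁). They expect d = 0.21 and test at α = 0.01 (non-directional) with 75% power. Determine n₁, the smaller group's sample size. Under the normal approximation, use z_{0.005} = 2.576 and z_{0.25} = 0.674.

With allocation ratio k = n₂/n₁ = 2, Var(x̄₁−x̄₂) = σ²(1/n₁ + 1/(k·n₁)) = σ²·(k+1)/(k·n₁).
So n₁ = (1 + 1/k)·((z_{α/2} + z_β)/d)² = 1.500 × (3.250/0.21)².
n₁ = 1.500 × 239.51 = 359.3.
Round up: n₁ = 360, giving n₂ = 2 × 360 = 720.

n₁ = 360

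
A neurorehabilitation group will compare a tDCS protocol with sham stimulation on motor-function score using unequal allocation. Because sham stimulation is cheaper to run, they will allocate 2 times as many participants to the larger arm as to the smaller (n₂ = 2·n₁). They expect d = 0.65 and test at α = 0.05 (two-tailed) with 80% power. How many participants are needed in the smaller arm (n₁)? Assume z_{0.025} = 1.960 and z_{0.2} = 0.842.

n₁ = 28

With allocation ratio k = n₂/n₁ = 2, Var(x̄₁−x̄₂) = σ²(1/n₁ + 1/(k·n₁)) = σ²·(k+1)/(k·n₁).
So n₁ = (1 + 1/k)·((z_{α/2} + z_β)/d)² = 1.500 × (2.802/0.65)².
n₁ = 1.500 × 18.58 = 27.9.
Round up: n₁ = 28, giving n₂ = 2 × 28 = 56.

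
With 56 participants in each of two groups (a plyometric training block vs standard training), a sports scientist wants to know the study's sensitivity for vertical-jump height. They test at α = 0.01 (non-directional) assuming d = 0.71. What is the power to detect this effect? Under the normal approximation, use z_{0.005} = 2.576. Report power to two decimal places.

power ≈ 0.88

For two equal groups, power = Φ(d·√(n/2) − z_{α/2}).
d·√(n/2) = 0.71 × √(56/2) = 0.71 × 5.292 = 3.757.
z_β = 3.757 − 2.576 = 1.181.
Power = Φ(1.181) = 0.881.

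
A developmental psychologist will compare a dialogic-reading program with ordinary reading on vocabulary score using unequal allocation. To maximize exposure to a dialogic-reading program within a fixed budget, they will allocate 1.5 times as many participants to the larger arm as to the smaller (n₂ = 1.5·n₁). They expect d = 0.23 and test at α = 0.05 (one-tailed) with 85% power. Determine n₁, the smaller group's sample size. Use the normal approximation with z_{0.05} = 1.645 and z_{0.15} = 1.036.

n₁ = 227

With allocation ratio k = n₂/n₁ = 1.5, Var(x̄₁−x̄₂) = σ²(1/n₁ + 1/(k·n₁)) = σ²·(k+1)/(k·n₁).
So n₁ = (1 + 1/k)·((z_{α} + z_β)/d)² = 1.667 × (2.681/0.23)².
n₁ = 1.667 × 135.87 = 226.5.
Round up: n₁ = 227, giving n₂ = ⌈1.5 × 227⌉ = ⌈340.5⌉ = 341.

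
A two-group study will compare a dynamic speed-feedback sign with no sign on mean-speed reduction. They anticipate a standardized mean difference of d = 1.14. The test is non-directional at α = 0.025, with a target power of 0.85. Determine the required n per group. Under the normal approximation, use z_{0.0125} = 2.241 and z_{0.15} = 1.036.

For two independent groups with equal n: n = 2·((z_{α/2} + z_β) / d)².
z_{α/2} + z_β = 2.241 + 1.036 = 3.277.
n = 2 × (3.277 / 1.14)² = 2 × 2.875² = 2 × 8.26 = 16.5.
Round up to the next whole participant.

n = 17 per group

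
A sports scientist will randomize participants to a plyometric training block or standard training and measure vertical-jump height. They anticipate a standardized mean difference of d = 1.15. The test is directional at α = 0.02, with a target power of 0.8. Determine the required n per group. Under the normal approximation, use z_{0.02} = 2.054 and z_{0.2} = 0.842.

For two independent groups with equal n: n = 2·((z_{α} + z_β) / d)².
z_{α} + z_β = 2.054 + 0.842 = 2.896.
n = 2 × (2.896 / 1.15)² = 2 × 2.518² = 2 × 6.34 = 12.7.
Round up to the next whole participant.

n = 13 per group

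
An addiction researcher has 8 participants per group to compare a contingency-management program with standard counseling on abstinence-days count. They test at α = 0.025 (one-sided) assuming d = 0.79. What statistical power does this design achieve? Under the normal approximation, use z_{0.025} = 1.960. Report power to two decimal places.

For two equal groups, power = Φ(d·√(n/2) − z_{α}).
d·√(n/2) = 0.79 × √(8/2) = 0.79 × 2.000 = 1.580.
z_β = 1.580 − 1.960 = -0.380.
Power = Φ(-0.380) = 0.352.

power ≈ 0.35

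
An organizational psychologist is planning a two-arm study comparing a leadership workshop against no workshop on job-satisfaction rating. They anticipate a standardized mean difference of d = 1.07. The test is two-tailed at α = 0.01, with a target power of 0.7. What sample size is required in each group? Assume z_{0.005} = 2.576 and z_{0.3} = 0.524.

For two independent groups with equal n: n = 2·((z_{α/2} + z_β) / d)².
z_{α/2} + z_β = 2.576 + 0.524 = 3.100.
n = 2 × (3.100 / 1.07)² = 2 × 2.897² = 2 × 8.39 = 16.8.
Round up to the next whole participant.

n = 17 per group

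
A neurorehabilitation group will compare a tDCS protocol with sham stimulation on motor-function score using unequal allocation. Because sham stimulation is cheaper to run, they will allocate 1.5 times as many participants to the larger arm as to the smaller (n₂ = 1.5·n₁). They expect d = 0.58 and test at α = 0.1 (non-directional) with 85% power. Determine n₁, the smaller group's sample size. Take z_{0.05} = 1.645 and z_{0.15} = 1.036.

With allocation ratio k = n₂/n₁ = 1.5, Var(x̄₁−x̄₂) = σ²(1/n₁ + 1/(k·n₁)) = σ²·(k+1)/(k·n₁).
So n₁ = (1 + 1/k)·((z_{α/2} + z_β)/d)² = 1.667 × (2.681/0.58)².
n₁ = 1.667 × 21.37 = 35.6.
Round up: n₁ = 36, giving n₂ = 1.5 × 36 = 54.

n₁ = 36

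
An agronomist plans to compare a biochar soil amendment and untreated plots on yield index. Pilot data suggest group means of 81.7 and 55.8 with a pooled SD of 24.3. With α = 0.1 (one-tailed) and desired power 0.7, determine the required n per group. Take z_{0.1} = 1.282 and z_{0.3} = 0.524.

Cohen's d = |M₁ − M₂| / SD_pooled = |81.7 − 55.8| / 24.3 = 25.9 / 24.3 = 1.066.
For two independent groups with equal n: n = 2·((z_{α} + z_β) / d)².
z_{α} + z_β = 1.282 + 0.524 = 1.806.
n = 2 × (1.806 / 1.066)² = 2 × 1.694² = 2 × 2.87 = 5.7.
Round up to the next whole participant.

n = 6 per group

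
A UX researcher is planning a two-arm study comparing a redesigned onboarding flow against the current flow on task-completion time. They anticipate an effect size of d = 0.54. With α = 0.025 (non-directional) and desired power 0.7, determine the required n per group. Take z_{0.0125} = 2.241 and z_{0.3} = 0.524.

n = 53 per group

For two independent groups with equal n: n = 2·((z_{α/2} + z_β) / d)².
z_{α/2} + z_β = 2.241 + 0.524 = 2.765.
n = 2 × (2.765 / 0.54)² = 2 × 5.120² = 2 × 26.22 = 52.4.
Round up to the next whole participant.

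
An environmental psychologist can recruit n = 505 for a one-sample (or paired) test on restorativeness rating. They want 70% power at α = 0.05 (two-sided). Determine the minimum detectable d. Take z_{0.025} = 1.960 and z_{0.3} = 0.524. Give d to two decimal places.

d_min ≈ 0.11

For a single sample (or paired design) of n = 505: d_min = (z_{α/2} + z_β)/√n.
z-sum = 1.960 + 0.524 = 2.484.
d_min = 2.484 / √505 = 2.484 / 22.472 = 0.111.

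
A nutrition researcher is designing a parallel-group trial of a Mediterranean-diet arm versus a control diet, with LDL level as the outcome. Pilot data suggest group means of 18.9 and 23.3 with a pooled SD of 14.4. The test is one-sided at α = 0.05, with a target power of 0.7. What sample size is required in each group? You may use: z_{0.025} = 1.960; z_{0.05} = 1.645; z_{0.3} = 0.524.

n = 101 per group

Cohen's d = |M₁ − M₂| / SD_pooled = |18.9 − 23.3| / 14.4 = 4.4 / 14.4 = 0.306.
For two independent groups with equal n: n = 2·((z_{α} + z_β) / d)².
z_{α} + z_β = 1.645 + 0.524 = 2.169.
n = 2 × (2.169 / 0.306)² = 2 × 7.088² = 2 × 50.24 = 100.5.
Round up to the next whole participant.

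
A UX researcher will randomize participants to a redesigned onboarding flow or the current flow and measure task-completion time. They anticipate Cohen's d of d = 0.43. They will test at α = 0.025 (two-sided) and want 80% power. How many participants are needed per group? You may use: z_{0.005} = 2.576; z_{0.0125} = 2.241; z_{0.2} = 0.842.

For two independent groups with equal n: n = 2·((z_{α/2} + z_β) / d)².
z_{α/2} + z_β = 2.241 + 0.842 = 3.083.
n = 2 × (3.083 / 0.43)² = 2 × 7.170² = 2 × 51.41 = 102.8.
Round up to the next whole participant.

n = 103 per group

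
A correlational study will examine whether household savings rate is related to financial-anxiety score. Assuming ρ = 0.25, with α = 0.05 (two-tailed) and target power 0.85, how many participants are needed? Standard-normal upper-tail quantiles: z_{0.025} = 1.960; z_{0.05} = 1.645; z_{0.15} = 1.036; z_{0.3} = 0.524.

Fisher's z: C = ½·ln((1+r)/(1−r)) = ½·ln(1.6667) = 0.2554.
n = ((z_{α/2} + z_β)/C)² + 3.
(1.960 + 1.036) / 0.2554 = 2.996 / 0.2554 = 11.731.
n = 11.731² + 3 = 137.61 + 3 = 140.6.
Round up.

n = 141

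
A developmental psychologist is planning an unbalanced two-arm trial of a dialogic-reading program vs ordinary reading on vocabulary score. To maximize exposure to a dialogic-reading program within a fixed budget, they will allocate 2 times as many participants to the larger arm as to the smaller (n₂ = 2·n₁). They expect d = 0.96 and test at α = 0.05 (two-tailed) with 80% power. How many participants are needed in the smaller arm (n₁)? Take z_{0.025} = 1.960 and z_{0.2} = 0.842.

n₁ = 13

With allocation ratio k = n₂/n₁ = 2, Var(x̄₁−x̄₂) = σ²(1/n₁ + 1/(k·n₁)) = σ²·(k+1)/(k·n₁).
So n₁ = (1 + 1/k)·((z_{α/2} + z_β)/d)² = 1.500 × (2.802/0.96)².
n₁ = 1.500 × 8.52 = 12.8.
Round up: n₁ = 13, giving n₂ = 2 × 13 = 26.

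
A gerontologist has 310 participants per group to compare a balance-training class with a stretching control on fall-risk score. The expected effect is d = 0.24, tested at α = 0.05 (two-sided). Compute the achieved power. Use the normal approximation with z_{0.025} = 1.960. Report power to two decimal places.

power ≈ 0.85

For two equal groups, power = Φ(d·√(n/2) − z_{α/2}).
d·√(n/2) = 0.24 × √(310/2) = 0.24 × 12.450 = 2.988.
z_β = 2.988 − 1.960 = 1.028.
Power = Φ(1.028) = 0.848.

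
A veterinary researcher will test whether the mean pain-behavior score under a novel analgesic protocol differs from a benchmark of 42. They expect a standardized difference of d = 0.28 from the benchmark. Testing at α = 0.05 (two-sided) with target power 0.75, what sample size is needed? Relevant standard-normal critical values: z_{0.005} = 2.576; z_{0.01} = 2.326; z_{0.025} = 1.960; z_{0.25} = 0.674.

n = 89

For a one-sample test: n = ((z_{α/2} + z_β) / d)².
z_{α/2} + z_β = 1.960 + 0.674 = 2.634.
n = (2.634 / 0.28)² = 9.407² = 88.49.
Round up.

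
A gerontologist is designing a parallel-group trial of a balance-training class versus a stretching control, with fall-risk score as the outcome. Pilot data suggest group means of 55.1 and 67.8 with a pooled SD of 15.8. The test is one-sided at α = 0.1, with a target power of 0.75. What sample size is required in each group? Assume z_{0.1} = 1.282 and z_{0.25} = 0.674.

Cohen's d = |M₁ − M₂| / SD_pooled = |55.1 − 67.8| / 15.8 = 12.7 / 15.8 = 0.804.
For two independent groups with equal n: n = 2·((z_{α} + z_β) / d)².
z_{α} + z_β = 1.282 + 0.674 = 1.956.
n = 2 × (1.956 / 0.804)² = 2 × 2.433² = 2 × 5.92 = 11.8.
Round up to the next whole participant.

n = 12 per group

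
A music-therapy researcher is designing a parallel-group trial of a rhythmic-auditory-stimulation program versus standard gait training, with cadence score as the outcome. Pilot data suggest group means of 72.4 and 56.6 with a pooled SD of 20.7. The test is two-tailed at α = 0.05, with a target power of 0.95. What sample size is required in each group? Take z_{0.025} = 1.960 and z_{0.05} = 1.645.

Cohen's d = |M₁ − M₂| / SD_pooled = |72.4 − 56.6| / 20.7 = 15.8 / 20.7 = 0.763.
For two independent groups with equal n: n = 2·((z_{α/2} + z_β) / d)².
z_{α/2} + z_β = 1.960 + 1.645 = 3.605.
n = 2 × (3.605 / 0.763)² = 2 × 4.725² = 2 × 22.32 = 44.6.
Round up to the next whole participant.

n = 45 per group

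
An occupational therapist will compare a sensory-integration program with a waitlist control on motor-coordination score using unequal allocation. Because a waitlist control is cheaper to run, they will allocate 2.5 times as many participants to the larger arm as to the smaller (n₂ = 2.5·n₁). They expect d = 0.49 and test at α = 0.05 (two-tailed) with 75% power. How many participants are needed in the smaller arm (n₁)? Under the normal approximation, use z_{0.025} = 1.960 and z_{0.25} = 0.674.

With allocation ratio k = n₂/n₁ = 2.5, Var(x̄₁−x̄₂) = σ²(1/n₁ + 1/(k·n₁)) = σ²·(k+1)/(k·n₁).
So n₁ = (1 + 1/k)·((z_{α/2} + z_β)/d)² = 1.400 × (2.634/0.49)².
n₁ = 1.400 × 28.90 = 40.5.
Round up: n₁ = 41, giving n₂ = ⌈2.5 × 41⌉ = ⌈102.5⌉ = 103.

n₁ = 41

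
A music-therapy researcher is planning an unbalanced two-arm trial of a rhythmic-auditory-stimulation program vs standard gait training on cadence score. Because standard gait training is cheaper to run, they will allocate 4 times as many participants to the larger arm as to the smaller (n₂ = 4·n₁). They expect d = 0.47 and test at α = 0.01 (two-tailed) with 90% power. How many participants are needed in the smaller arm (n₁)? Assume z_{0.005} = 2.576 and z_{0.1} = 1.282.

n₁ = 85

With allocation ratio k = n₂/n₁ = 4, Var(x̄₁−x̄₂) = σ²(1/n₁ + 1/(k·n₁)) = σ²·(k+1)/(k·n₁).
So n₁ = (1 + 1/k)·((z_{α/2} + z_β)/d)² = 1.250 × (3.858/0.47)².
n₁ = 1.250 × 67.38 = 84.2.
Round up: n₁ = 85, giving n₂ = 4 × 85 = 340.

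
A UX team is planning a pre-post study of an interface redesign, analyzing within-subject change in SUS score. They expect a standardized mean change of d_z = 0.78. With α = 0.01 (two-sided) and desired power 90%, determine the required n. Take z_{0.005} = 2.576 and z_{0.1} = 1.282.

n = 25 pairs

For a paired (one-sample on differences) test: n = ((z_{α/2} + z_β) / d)².
z_{α/2} + z_β = 2.576 + 1.282 = 3.858.
n = (3.858 / 0.78)² = 4.946² = 24.46.
Round up.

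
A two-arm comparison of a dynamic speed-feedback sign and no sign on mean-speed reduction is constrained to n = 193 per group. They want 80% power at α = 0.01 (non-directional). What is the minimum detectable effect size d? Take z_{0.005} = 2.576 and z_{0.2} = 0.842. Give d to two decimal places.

d_min ≈ 0.35

For two independent groups of n = 193 each: d_min = (z_{α/2} + z_β)·√(2/n).
z-sum = 2.576 + 0.842 = 3.418.
d_min = 3.418 × √(2/193) = 3.418 × 0.1018 = 0.348.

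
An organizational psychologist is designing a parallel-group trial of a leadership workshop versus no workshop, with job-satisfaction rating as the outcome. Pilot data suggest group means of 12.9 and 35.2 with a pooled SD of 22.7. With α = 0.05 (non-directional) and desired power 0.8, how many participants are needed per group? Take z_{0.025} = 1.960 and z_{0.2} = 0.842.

Cohen's d = |M₁ − M₂| / SD_pooled = |12.9 − 35.2| / 22.7 = 22.3 / 22.7 = 0.982.
For two independent groups with equal n: n = 2·((z_{α/2} + z_β) / d)².
z_{α/2} + z_β = 1.960 + 0.842 = 2.802.
n = 2 × (2.802 / 0.982)² = 2 × 2.853² = 2 × 8.14 = 16.3.
Round up to the next whole participant.

n = 17 per group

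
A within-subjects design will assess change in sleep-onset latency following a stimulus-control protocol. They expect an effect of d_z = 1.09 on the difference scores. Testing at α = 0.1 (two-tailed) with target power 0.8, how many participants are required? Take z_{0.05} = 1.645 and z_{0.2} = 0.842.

For a paired (one-sample on differences) test: n = ((z_{α/2} + z_β) / d)².
z_{α/2} + z_β = 1.645 + 0.842 = 2.487.
n = (2.487 / 1.09)² = 2.282² = 5.21.
Round up.

n = 6 pairs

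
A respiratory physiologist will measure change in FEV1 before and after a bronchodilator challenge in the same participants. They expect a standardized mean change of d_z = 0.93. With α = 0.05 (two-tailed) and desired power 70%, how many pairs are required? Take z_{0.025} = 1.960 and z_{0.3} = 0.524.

For a paired (one-sample on differences) test: n = ((z_{α/2} + z_β) / d)².
z_{α/2} + z_β = 1.960 + 0.524 = 2.484.
n = (2.484 / 0.93)² = 2.671² = 7.13.
Round up.

n = 8 pairs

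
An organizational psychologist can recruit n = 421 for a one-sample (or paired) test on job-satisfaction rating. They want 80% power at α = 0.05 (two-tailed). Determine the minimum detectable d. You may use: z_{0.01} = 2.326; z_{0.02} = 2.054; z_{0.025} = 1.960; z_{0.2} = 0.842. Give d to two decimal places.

For a single sample (or paired design) of n = 421: d_min = (z_{α/2} + z_β)/√n.
z-sum = 1.960 + 0.842 = 2.802.
d_min = 2.802 / √421 = 2.802 / 20.518 = 0.137.

d_min ≈ 0.14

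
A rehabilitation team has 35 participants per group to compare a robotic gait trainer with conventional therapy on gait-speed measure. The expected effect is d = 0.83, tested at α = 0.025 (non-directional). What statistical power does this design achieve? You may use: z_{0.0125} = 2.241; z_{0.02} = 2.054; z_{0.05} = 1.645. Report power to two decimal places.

power ≈ 0.89

For two equal groups, power = Φ(d·√(n/2) − z_{α/2}).
d·√(n/2) = 0.83 × √(35/2) = 0.83 × 4.183 = 3.472.
z_β = 3.472 − 2.241 = 1.231.
Power = Φ(1.231) = 0.891.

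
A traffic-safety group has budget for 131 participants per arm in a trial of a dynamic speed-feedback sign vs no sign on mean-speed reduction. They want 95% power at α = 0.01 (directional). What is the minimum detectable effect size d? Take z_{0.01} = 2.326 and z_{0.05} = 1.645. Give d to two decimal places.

For two independent groups of n = 131 each: d_min = (z_{α} + z_β)·√(2/n).
z-sum = 2.326 + 1.645 = 3.971.
d_min = 3.971 × √(2/131) = 3.971 × 0.1236 = 0.491.

d_min ≈ 0.49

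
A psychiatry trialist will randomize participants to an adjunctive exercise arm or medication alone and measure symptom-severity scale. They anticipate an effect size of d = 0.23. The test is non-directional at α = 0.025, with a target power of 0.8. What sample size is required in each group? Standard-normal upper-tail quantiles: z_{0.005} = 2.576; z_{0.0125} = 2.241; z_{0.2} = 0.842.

n = 360 per group

For two independent groups with equal n: n = 2·((z_{α/2} + z_β) / d)².
z_{α/2} + z_β = 2.241 + 0.842 = 3.083.
n = 2 × (3.083 / 0.23)² = 2 × 13.404² = 2 × 179.68 = 359.4.
Round up to the next whole participant.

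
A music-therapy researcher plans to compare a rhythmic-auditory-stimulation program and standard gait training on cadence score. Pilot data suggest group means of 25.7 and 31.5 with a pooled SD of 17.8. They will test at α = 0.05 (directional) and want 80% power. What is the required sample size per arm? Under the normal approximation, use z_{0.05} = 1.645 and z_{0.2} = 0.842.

n = 117 per group

Cohen's d = |M₁ − M₂| / SD_pooled = |25.7 − 31.5| / 17.8 = 5.8 / 17.8 = 0.326.
For two independent groups with equal n: n = 2·((z_{α} + z_β) / d)².
z_{α} + z_β = 1.645 + 0.842 = 2.487.
n = 2 × (2.487 / 0.326)² = 2 × 7.629² = 2 × 58.20 = 116.4.
Round up to the next whole participant.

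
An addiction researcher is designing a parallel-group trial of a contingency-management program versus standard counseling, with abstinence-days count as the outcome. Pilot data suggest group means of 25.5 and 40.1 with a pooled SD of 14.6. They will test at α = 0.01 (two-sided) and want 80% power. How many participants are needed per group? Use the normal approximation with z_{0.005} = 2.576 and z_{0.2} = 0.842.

Cohen's d = |M₁ − M₂| / SD_pooled = |25.5 − 40.1| / 14.6 = 14.6 / 14.6 = 1.000.
For two independent groups with equal n: n = 2·((z_{α/2} + z_β) / d)².
z_{α/2} + z_β = 2.576 + 0.842 = 3.418.
n = 2 × (3.418 / 1.000)² = 2 × 3.418² = 2 × 11.68 = 23.4.
Round up to the next whole participant.

n = 24 per group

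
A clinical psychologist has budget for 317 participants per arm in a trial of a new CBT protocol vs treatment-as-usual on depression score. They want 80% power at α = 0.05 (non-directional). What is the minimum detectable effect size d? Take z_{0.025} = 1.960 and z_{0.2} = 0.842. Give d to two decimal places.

d_min ≈ 0.22

For two independent groups of n = 317 each: d_min = (z_{α/2} + z_β)·√(2/n).
z-sum = 1.960 + 0.842 = 2.802.
d_min = 2.802 × √(2/317) = 2.802 × 0.0794 = 0.223.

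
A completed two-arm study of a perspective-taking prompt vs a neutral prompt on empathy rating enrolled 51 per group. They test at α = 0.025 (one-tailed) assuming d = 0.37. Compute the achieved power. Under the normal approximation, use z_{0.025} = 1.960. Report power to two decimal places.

For two equal groups, power = Φ(d·√(n/2) − z_{α}).
d·√(n/2) = 0.37 × √(51/2) = 0.37 × 5.050 = 1.868.
z_β = 1.868 − 1.960 = -0.092.
Power = Φ(-0.092) = 0.464.

power ≈ 0.46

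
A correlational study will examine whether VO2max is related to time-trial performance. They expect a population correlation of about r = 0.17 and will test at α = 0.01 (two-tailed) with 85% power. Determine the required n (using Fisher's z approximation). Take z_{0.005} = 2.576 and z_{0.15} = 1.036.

Fisher's z: C = ½·ln((1+r)/(1−r)) = ½·ln(1.4096) = 0.1717.
n = ((z_{α/2} + z_β)/C)² + 3.
(2.576 + 1.036) / 0.1717 = 3.612 / 0.1717 = 21.037.
n = 21.037² + 3 = 442.54 + 3 = 445.5.
Round up.

n = 446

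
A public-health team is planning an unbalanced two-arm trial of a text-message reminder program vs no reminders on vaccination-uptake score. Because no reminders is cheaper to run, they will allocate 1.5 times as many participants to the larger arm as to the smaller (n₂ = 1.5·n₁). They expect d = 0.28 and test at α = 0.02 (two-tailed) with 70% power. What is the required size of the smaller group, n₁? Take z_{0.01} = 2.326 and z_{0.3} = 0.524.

With allocation ratio k = n₂/n₁ = 1.5, Var(x̄₁−x̄₂) = σ²(1/n₁ + 1/(k·n₁)) = σ²·(k+1)/(k·n₁).
So n₁ = (1 + 1/k)·((z_{α/2} + z_β)/d)² = 1.667 × (2.850/0.28)².
n₁ = 1.667 × 103.60 = 172.7.
Round up: n₁ = 173, giving n₂ = ⌈1.5 × 173⌉ = ⌈259.5⌉ = 260.

n₁ = 173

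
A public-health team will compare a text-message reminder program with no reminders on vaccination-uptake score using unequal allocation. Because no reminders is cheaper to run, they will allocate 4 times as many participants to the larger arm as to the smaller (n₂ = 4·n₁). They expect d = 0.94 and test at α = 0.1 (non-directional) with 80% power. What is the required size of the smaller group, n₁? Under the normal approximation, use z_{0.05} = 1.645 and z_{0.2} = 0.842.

With allocation ratio k = n₂/n₁ = 4, Var(x̄₁−x̄₂) = σ²(1/n₁ + 1/(k·n₁)) = σ²·(k+1)/(k·n₁).
So n₁ = (1 + 1/k)·((z_{α/2} + z_β)/d)² = 1.250 × (2.487/0.94)².
n₁ = 1.250 × 7.00 = 8.7.
Round up: n₁ = 9, giving n₂ = 4 × 9 = 36.

n₁ = 9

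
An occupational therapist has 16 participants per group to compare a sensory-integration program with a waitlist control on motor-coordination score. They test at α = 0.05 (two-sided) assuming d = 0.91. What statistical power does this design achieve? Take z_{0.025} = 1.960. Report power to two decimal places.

power ≈ 0.73

For two equal groups, power = Φ(d·√(n/2) − z_{α/2}).
d·√(n/2) = 0.91 × √(16/2) = 0.91 × 2.828 = 2.574.
z_β = 2.574 − 1.960 = 0.614.
Power = Φ(0.614) = 0.730.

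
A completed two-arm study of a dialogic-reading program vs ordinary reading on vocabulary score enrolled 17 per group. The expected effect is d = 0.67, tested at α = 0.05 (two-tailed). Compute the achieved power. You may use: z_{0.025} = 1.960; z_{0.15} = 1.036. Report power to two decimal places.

power ≈ 0.50

For two equal groups, power = Φ(d·√(n/2) − z_{α/2}).
d·√(n/2) = 0.67 × √(17/2) = 0.67 × 2.915 = 1.953.
z_β = 1.953 − 1.960 = -0.007.
Power = Φ(-0.007) = 0.497.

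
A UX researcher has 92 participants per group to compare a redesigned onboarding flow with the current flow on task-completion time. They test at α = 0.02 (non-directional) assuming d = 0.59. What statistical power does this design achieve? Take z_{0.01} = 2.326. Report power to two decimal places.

power ≈ 0.95

For two equal groups, power = Φ(d·√(n/2) − z_{α/2}).
d·√(n/2) = 0.59 × √(92/2) = 0.59 × 6.782 = 4.002.
z_β = 4.002 − 2.326 = 1.676.
Power = Φ(1.676) = 0.953.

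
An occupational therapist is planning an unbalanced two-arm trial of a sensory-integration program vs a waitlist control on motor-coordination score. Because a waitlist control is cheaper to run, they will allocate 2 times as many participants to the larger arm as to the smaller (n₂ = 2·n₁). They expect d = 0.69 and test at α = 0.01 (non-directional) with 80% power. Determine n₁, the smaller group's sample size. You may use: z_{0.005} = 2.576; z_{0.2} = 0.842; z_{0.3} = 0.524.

With allocation ratio k = n₂/n₁ = 2, Var(x̄₁−x̄₂) = σ²(1/n₁ + 1/(k·n₁)) = σ²·(k+1)/(k·n₁).
So n₁ = (1 + 1/k)·((z_{α/2} + z_β)/d)² = 1.500 × (3.418/0.69)².
n₁ = 1.500 × 24.54 = 36.8.
Round up: n₁ = 37, giving n₂ = 2 × 37 = 74.

n₁ = 37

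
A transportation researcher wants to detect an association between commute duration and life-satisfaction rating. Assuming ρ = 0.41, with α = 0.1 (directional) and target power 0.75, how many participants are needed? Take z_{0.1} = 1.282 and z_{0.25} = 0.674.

n = 24

Fisher's z: C = ½·ln((1+r)/(1−r)) = ½·ln(2.3898) = 0.4356.
n = ((z_{α} + z_β)/C)² + 3.
(1.282 + 0.674) / 0.4356 = 1.956 / 0.4356 = 4.490.
n = 4.490² + 3 = 20.16 + 3 = 23.2.
Round up.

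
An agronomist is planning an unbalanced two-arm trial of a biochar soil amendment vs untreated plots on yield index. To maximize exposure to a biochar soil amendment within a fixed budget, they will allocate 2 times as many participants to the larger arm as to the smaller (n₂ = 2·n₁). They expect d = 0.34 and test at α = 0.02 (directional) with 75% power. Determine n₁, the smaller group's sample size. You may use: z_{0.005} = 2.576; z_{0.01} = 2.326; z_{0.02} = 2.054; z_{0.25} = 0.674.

With allocation ratio k = n₂/n₁ = 2, Var(x̄₁−x̄₂) = σ²(1/n₁ + 1/(k·n₁)) = σ²·(k+1)/(k·n₁).
So n₁ = (1 + 1/k)·((z_{α} + z_β)/d)² = 1.500 × (2.728/0.34)².
n₁ = 1.500 × 64.38 = 96.6.
Round up: n₁ = 97, giving n₂ = 2 × 97 = 194.

n₁ = 97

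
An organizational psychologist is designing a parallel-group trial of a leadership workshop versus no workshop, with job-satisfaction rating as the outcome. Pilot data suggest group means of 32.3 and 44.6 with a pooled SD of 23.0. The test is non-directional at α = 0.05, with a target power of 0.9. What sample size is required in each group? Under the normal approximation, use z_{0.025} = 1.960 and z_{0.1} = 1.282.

n = 74 per group

Cohen's d = |M₁ − M₂| / SD_pooled = |32.3 − 44.6| / 23.0 = 12.3 / 23.0 = 0.535.
For two independent groups with equal n: n = 2·((z_{α/2} + z_β) / d)².
z_{α/2} + z_β = 1.960 + 1.282 = 3.242.
n = 2 × (3.242 / 0.535)² = 2 × 6.060² = 2 × 36.72 = 73.4.
Round up to the next whole participant.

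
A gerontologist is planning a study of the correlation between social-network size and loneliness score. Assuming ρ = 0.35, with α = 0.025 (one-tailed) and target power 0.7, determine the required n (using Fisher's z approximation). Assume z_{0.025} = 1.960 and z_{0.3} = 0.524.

Fisher's z: C = ½·ln((1+r)/(1−r)) = ½·ln(2.0769) = 0.3654.
n = ((z_{α} + z_β)/C)² + 3.
(1.960 + 0.524) / 0.3654 = 2.484 / 0.3654 = 6.798.
n = 6.798² + 3 = 46.21 + 3 = 49.2.
Round up.

n = 50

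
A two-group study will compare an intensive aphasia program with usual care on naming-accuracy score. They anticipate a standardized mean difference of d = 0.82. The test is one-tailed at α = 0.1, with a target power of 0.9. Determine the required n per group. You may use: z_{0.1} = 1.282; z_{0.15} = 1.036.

For two independent groups with equal n: n = 2·((z_{α} + z_β) / d)².
z_{α} + z_β = 1.282 + 1.282 = 2.564.
n = 2 × (2.564 / 0.82)² = 2 × 3.127² = 2 × 9.78 = 19.6.
Round up to the next whole participant.

n = 20 per group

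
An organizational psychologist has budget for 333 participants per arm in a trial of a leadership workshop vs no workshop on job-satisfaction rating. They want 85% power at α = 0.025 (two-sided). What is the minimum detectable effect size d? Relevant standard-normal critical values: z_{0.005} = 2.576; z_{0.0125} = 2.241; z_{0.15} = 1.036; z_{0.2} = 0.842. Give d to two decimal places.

d_min ≈ 0.25

For two independent groups of n = 333 each: d_min = (z_{α/2} + z_β)·√(2/n).
z-sum = 2.241 + 1.036 = 3.277.
d_min = 3.277 × √(2/333) = 3.277 × 0.0775 = 0.254.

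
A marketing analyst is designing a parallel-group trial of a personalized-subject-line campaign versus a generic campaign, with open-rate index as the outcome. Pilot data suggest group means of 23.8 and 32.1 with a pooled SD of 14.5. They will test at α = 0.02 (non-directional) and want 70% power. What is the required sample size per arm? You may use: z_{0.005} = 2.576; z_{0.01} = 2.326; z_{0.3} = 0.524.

Cohen's d = |M₁ − M₂| / SD_pooled = |23.8 − 32.1| / 14.5 = 8.3 / 14.5 = 0.572.
For two independent groups with equal n: n = 2·((z_{α/2} + z_β) / d)².
z_{α/2} + z_β = 2.326 + 0.524 = 2.850.
n = 2 × (2.850 / 0.572)² = 2 × 4.983² = 2 × 24.83 = 49.7.
Round up to the next whole participant.

n = 50 per group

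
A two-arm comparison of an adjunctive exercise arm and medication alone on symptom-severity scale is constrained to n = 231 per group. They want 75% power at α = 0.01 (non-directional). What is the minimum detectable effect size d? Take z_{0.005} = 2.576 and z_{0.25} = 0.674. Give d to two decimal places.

For two independent groups of n = 231 each: d_min = (z_{α/2} + z_β)·√(2/n).
z-sum = 2.576 + 0.674 = 3.250.
d_min = 3.250 × √(2/231) = 3.250 × 0.0930 = 0.302.

d_min ≈ 0.30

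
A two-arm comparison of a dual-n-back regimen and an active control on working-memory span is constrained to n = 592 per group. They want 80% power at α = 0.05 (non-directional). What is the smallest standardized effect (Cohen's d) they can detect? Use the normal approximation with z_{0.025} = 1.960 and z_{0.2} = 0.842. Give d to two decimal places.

d_min ≈ 0.16

For two independent groups of n = 592 each: d_min = (z_{α/2} + z_β)·√(2/n).
z-sum = 1.960 + 0.842 = 2.802.
d_min = 2.802 × √(2/592) = 2.802 × 0.0581 = 0.163.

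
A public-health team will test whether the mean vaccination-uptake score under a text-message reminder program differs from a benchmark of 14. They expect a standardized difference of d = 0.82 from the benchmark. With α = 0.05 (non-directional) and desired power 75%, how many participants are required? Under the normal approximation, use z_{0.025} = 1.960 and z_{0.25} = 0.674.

n = 11

For a one-sample test: n = ((z_{α/2} + z_β) / d)².
z_{α/2} + z_β = 1.960 + 0.674 = 2.634.
n = (2.634 / 0.82)² = 3.212² = 10.32.
Round up.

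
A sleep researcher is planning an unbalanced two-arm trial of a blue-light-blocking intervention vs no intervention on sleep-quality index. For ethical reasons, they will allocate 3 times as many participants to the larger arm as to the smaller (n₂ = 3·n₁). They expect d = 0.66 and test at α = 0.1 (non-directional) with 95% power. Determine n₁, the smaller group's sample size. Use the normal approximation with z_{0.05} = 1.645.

With allocation ratio k = n₂/n₁ = 3, Var(x̄₁−x̄₂) = σ²(1/n₁ + 1/(k·n₁)) = σ²·(k+1)/(k·n₁).
So n₁ = (1 + 1/k)·((z_{α/2} + z_β)/d)² = 1.333 × (3.290/0.66)².
n₁ = 1.333 × 24.85 = 33.1.
Round up: n₁ = 34, giving n₂ = 3 × 34 = 102.

n₁ = 34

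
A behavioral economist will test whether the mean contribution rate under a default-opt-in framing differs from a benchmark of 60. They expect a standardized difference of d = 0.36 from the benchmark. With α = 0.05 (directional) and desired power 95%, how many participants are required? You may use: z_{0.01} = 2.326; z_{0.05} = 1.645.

n = 84

For a one-sample test: n = ((z_{α} + z_β) / d)².
z_{α} + z_β = 1.645 + 1.645 = 3.290.
n = (3.290 / 0.36)² = 9.139² = 83.52.
Round up.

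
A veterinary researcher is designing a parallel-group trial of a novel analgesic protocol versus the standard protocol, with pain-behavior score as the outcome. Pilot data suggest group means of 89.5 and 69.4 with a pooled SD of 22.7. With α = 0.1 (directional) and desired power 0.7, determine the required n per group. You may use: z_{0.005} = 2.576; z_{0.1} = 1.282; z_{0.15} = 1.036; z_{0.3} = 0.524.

n = 9 per group

Cohen's d = |M₁ − M₂| / SD_pooled = |89.5 − 69.4| / 22.7 = 20.1 / 22.7 = 0.885.
For two independent groups with equal n: n = 2·((z_{α} + z_β) / d)².
z_{α} + z_β = 1.282 + 0.524 = 1.806.
n = 2 × (1.806 / 0.885)² = 2 × 2.041² = 2 × 4.16 = 8.3.
Round up to the next whole participant.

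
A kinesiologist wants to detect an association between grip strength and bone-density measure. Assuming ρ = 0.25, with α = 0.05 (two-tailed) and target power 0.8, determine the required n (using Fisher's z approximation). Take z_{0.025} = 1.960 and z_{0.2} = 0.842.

Fisher's z: C = ½·ln((1+r)/(1−r)) = ½·ln(1.6667) = 0.2554.
n = ((z_{α/2} + z_β)/C)² + 3.
(1.960 + 0.842) / 0.2554 = 2.802 / 0.2554 = 10.971.
n = 10.971² + 3 = 120.36 + 3 = 123.4.
Round up.

n = 124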